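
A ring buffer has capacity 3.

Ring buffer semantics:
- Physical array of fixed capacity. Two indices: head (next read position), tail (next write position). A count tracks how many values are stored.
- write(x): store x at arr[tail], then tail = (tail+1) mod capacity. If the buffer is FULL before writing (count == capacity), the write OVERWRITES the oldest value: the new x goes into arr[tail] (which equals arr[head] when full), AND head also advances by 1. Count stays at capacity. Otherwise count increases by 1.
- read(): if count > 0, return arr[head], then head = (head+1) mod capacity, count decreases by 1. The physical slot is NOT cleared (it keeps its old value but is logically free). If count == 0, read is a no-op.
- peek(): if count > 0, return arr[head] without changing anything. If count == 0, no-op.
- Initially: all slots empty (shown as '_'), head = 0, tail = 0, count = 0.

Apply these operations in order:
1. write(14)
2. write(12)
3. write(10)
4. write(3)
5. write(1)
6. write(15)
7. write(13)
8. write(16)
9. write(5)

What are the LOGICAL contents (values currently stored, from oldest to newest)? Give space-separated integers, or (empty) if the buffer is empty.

After op 1 (write(14)): arr=[14 _ _] head=0 tail=1 count=1
After op 2 (write(12)): arr=[14 12 _] head=0 tail=2 count=2
After op 3 (write(10)): arr=[14 12 10] head=0 tail=0 count=3
After op 4 (write(3)): arr=[3 12 10] head=1 tail=1 count=3
After op 5 (write(1)): arr=[3 1 10] head=2 tail=2 count=3
After op 6 (write(15)): arr=[3 1 15] head=0 tail=0 count=3
After op 7 (write(13)): arr=[13 1 15] head=1 tail=1 count=3
After op 8 (write(16)): arr=[13 16 15] head=2 tail=2 count=3
After op 9 (write(5)): arr=[13 16 5] head=0 tail=0 count=3

Answer: 13 16 5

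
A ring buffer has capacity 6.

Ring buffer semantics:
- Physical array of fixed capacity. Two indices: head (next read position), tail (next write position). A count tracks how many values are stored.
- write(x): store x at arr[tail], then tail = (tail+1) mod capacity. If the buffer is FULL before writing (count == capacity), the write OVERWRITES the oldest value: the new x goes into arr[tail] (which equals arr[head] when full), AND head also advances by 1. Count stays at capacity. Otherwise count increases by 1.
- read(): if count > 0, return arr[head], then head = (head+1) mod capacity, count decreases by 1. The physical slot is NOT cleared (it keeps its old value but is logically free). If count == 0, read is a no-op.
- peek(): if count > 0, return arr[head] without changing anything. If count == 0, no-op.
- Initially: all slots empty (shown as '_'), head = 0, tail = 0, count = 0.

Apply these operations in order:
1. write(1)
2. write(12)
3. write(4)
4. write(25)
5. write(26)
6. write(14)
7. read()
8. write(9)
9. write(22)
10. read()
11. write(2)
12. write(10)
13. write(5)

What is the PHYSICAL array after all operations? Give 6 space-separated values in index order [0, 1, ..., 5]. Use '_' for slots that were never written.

Answer: 9 22 2 10 5 14

Derivation:
After op 1 (write(1)): arr=[1 _ _ _ _ _] head=0 tail=1 count=1
After op 2 (write(12)): arr=[1 12 _ _ _ _] head=0 tail=2 count=2
After op 3 (write(4)): arr=[1 12 4 _ _ _] head=0 tail=3 count=3
After op 4 (write(25)): arr=[1 12 4 25 _ _] head=0 tail=4 count=4
After op 5 (write(26)): arr=[1 12 4 25 26 _] head=0 tail=5 count=5
After op 6 (write(14)): arr=[1 12 4 25 26 14] head=0 tail=0 count=6
After op 7 (read()): arr=[1 12 4 25 26 14] head=1 tail=0 count=5
After op 8 (write(9)): arr=[9 12 4 25 26 14] head=1 tail=1 count=6
After op 9 (write(22)): arr=[9 22 4 25 26 14] head=2 tail=2 count=6
After op 10 (read()): arr=[9 22 4 25 26 14] head=3 tail=2 count=5
After op 11 (write(2)): arr=[9 22 2 25 26 14] head=3 tail=3 count=6
After op 12 (write(10)): arr=[9 22 2 10 26 14] head=4 tail=4 count=6
After op 13 (write(5)): arr=[9 22 2 10 5 14] head=5 tail=5 count=6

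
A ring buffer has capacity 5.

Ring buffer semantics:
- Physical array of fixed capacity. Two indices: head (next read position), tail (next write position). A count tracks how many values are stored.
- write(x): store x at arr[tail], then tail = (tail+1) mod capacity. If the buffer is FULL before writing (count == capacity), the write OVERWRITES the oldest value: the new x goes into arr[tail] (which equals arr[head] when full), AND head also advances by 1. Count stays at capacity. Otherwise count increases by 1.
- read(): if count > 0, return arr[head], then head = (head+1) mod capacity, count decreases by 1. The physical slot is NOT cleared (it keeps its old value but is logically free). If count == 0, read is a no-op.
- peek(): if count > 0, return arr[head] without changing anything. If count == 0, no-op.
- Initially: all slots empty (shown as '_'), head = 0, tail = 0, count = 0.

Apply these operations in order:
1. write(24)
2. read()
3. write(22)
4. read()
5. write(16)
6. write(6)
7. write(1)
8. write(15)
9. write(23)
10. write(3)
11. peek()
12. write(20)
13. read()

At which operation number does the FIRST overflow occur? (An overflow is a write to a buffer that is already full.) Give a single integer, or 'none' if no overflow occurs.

After op 1 (write(24)): arr=[24 _ _ _ _] head=0 tail=1 count=1
After op 2 (read()): arr=[24 _ _ _ _] head=1 tail=1 count=0
After op 3 (write(22)): arr=[24 22 _ _ _] head=1 tail=2 count=1
After op 4 (read()): arr=[24 22 _ _ _] head=2 tail=2 count=0
After op 5 (write(16)): arr=[24 22 16 _ _] head=2 tail=3 count=1
After op 6 (write(6)): arr=[24 22 16 6 _] head=2 tail=4 count=2
After op 7 (write(1)): arr=[24 22 16 6 1] head=2 tail=0 count=3
After op 8 (write(15)): arr=[15 22 16 6 1] head=2 tail=1 count=4
After op 9 (write(23)): arr=[15 23 16 6 1] head=2 tail=2 count=5
After op 10 (write(3)): arr=[15 23 3 6 1] head=3 tail=3 count=5
After op 11 (peek()): arr=[15 23 3 6 1] head=3 tail=3 count=5
After op 12 (write(20)): arr=[15 23 3 20 1] head=4 tail=4 count=5
After op 13 (read()): arr=[15 23 3 20 1] head=0 tail=4 count=4

Answer: 10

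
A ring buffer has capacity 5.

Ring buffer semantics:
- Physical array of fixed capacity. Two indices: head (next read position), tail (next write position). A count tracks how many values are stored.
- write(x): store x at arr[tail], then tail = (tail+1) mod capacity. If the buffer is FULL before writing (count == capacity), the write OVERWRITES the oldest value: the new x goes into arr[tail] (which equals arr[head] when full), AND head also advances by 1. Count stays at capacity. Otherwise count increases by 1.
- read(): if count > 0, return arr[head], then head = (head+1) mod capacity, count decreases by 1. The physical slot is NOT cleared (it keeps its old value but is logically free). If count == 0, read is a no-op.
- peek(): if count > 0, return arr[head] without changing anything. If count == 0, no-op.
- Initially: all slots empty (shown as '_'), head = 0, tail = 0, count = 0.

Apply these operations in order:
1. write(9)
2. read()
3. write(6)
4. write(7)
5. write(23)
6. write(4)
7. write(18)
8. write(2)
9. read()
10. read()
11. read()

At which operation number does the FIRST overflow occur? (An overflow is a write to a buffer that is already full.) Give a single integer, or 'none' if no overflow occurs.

After op 1 (write(9)): arr=[9 _ _ _ _] head=0 tail=1 count=1
After op 2 (read()): arr=[9 _ _ _ _] head=1 tail=1 count=0
After op 3 (write(6)): arr=[9 6 _ _ _] head=1 tail=2 count=1
After op 4 (write(7)): arr=[9 6 7 _ _] head=1 tail=3 count=2
After op 5 (write(23)): arr=[9 6 7 23 _] head=1 tail=4 count=3
After op 6 (write(4)): arr=[9 6 7 23 4] head=1 tail=0 count=4
After op 7 (write(18)): arr=[18 6 7 23 4] head=1 tail=1 count=5
After op 8 (write(2)): arr=[18 2 7 23 4] head=2 tail=2 count=5
After op 9 (read()): arr=[18 2 7 23 4] head=3 tail=2 count=4
After op 10 (read()): arr=[18 2 7 23 4] head=4 tail=2 count=3
After op 11 (read()): arr=[18 2 7 23 4] head=0 tail=2 count=2

Answer: 8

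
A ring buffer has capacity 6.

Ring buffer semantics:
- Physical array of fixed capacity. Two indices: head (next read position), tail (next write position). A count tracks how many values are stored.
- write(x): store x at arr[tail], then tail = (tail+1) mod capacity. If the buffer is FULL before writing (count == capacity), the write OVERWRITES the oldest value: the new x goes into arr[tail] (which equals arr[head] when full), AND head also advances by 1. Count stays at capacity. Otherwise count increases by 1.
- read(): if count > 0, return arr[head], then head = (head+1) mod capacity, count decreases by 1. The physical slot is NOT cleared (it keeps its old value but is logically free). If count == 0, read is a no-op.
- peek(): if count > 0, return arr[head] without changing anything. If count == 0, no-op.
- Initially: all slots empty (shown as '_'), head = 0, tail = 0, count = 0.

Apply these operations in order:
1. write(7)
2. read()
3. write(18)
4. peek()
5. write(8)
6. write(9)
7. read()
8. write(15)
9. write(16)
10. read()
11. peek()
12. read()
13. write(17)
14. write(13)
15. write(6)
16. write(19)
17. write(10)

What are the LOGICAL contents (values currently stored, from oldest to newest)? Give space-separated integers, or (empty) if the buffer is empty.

Answer: 16 17 13 6 19 10

Derivation:
After op 1 (write(7)): arr=[7 _ _ _ _ _] head=0 tail=1 count=1
After op 2 (read()): arr=[7 _ _ _ _ _] head=1 tail=1 count=0
After op 3 (write(18)): arr=[7 18 _ _ _ _] head=1 tail=2 count=1
After op 4 (peek()): arr=[7 18 _ _ _ _] head=1 tail=2 count=1
After op 5 (write(8)): arr=[7 18 8 _ _ _] head=1 tail=3 count=2
After op 6 (write(9)): arr=[7 18 8 9 _ _] head=1 tail=4 count=3
After op 7 (read()): arr=[7 18 8 9 _ _] head=2 tail=4 count=2
After op 8 (write(15)): arr=[7 18 8 9 15 _] head=2 tail=5 count=3
After op 9 (write(16)): arr=[7 18 8 9 15 16] head=2 tail=0 count=4
After op 10 (read()): arr=[7 18 8 9 15 16] head=3 tail=0 count=3
After op 11 (peek()): arr=[7 18 8 9 15 16] head=3 tail=0 count=3
After op 12 (read()): arr=[7 18 8 9 15 16] head=4 tail=0 count=2
After op 13 (write(17)): arr=[17 18 8 9 15 16] head=4 tail=1 count=3
After op 14 (write(13)): arr=[17 13 8 9 15 16] head=4 tail=2 count=4
After op 15 (write(6)): arr=[17 13 6 9 15 16] head=4 tail=3 count=5
After op 16 (write(19)): arr=[17 13 6 19 15 16] head=4 tail=4 count=6
After op 17 (write(10)): arr=[17 13 6 19 10 16] head=5 tail=5 count=6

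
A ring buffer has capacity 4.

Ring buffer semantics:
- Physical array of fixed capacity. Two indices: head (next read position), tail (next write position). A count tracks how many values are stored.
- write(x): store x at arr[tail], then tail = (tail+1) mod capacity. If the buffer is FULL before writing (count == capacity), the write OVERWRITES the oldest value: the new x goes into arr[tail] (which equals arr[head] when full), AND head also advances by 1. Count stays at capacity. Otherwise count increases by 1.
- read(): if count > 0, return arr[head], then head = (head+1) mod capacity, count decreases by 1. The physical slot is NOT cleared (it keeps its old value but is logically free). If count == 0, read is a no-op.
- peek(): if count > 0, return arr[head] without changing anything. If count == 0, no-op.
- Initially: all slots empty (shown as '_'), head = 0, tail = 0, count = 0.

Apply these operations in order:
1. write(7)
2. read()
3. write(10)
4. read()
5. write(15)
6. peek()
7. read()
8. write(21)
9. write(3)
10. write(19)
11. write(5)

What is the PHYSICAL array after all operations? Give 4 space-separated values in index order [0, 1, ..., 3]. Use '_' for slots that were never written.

Answer: 3 19 5 21

Derivation:
After op 1 (write(7)): arr=[7 _ _ _] head=0 tail=1 count=1
After op 2 (read()): arr=[7 _ _ _] head=1 tail=1 count=0
After op 3 (write(10)): arr=[7 10 _ _] head=1 tail=2 count=1
After op 4 (read()): arr=[7 10 _ _] head=2 tail=2 count=0
After op 5 (write(15)): arr=[7 10 15 _] head=2 tail=3 count=1
After op 6 (peek()): arr=[7 10 15 _] head=2 tail=3 count=1
After op 7 (read()): arr=[7 10 15 _] head=3 tail=3 count=0
After op 8 (write(21)): arr=[7 10 15 21] head=3 tail=0 count=1
After op 9 (write(3)): arr=[3 10 15 21] head=3 tail=1 count=2
After op 10 (write(19)): arr=[3 19 15 21] head=3 tail=2 count=3
After op 11 (write(5)): arr=[3 19 5 21] head=3 tail=3 count=4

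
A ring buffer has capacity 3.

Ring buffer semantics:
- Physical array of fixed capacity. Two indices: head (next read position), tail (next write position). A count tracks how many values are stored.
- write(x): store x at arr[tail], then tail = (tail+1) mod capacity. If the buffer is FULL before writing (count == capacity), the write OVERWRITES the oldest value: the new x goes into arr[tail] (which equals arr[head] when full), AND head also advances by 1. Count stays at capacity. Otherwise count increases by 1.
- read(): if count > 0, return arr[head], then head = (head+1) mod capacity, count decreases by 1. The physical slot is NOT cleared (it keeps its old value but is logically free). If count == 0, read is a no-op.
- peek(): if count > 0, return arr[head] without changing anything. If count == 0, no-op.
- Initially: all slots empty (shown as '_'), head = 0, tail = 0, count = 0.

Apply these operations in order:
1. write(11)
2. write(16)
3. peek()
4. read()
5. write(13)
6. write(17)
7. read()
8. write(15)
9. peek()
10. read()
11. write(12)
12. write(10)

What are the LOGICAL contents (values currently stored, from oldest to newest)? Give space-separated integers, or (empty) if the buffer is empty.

Answer: 15 12 10

Derivation:
After op 1 (write(11)): arr=[11 _ _] head=0 tail=1 count=1
After op 2 (write(16)): arr=[11 16 _] head=0 tail=2 count=2
After op 3 (peek()): arr=[11 16 _] head=0 tail=2 count=2
After op 4 (read()): arr=[11 16 _] head=1 tail=2 count=1
After op 5 (write(13)): arr=[11 16 13] head=1 tail=0 count=2
After op 6 (write(17)): arr=[17 16 13] head=1 tail=1 count=3
After op 7 (read()): arr=[17 16 13] head=2 tail=1 count=2
After op 8 (write(15)): arr=[17 15 13] head=2 tail=2 count=3
After op 9 (peek()): arr=[17 15 13] head=2 tail=2 count=3
After op 10 (read()): arr=[17 15 13] head=0 tail=2 count=2
After op 11 (write(12)): arr=[17 15 12] head=0 tail=0 count=3
After op 12 (write(10)): arr=[10 15 12] head=1 tail=1 count=3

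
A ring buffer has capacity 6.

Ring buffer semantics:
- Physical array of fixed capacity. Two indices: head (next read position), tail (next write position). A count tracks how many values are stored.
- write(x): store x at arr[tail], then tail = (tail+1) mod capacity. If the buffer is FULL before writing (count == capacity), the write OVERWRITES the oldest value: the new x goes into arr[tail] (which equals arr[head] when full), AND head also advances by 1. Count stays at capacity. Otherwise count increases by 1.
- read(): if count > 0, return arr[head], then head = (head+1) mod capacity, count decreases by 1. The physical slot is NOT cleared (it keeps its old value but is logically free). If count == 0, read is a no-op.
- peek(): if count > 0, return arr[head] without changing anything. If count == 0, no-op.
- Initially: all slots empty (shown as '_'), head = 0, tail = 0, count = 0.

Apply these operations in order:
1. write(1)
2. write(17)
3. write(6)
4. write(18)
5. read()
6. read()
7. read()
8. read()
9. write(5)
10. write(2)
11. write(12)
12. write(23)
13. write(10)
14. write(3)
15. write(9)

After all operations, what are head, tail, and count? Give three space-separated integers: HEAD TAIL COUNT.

After op 1 (write(1)): arr=[1 _ _ _ _ _] head=0 tail=1 count=1
After op 2 (write(17)): arr=[1 17 _ _ _ _] head=0 tail=2 count=2
After op 3 (write(6)): arr=[1 17 6 _ _ _] head=0 tail=3 count=3
After op 4 (write(18)): arr=[1 17 6 18 _ _] head=0 tail=4 count=4
After op 5 (read()): arr=[1 17 6 18 _ _] head=1 tail=4 count=3
After op 6 (read()): arr=[1 17 6 18 _ _] head=2 tail=4 count=2
After op 7 (read()): arr=[1 17 6 18 _ _] head=3 tail=4 count=1
After op 8 (read()): arr=[1 17 6 18 _ _] head=4 tail=4 count=0
After op 9 (write(5)): arr=[1 17 6 18 5 _] head=4 tail=5 count=1
After op 10 (write(2)): arr=[1 17 6 18 5 2] head=4 tail=0 count=2
After op 11 (write(12)): arr=[12 17 6 18 5 2] head=4 tail=1 count=3
After op 12 (write(23)): arr=[12 23 6 18 5 2] head=4 tail=2 count=4
After op 13 (write(10)): arr=[12 23 10 18 5 2] head=4 tail=3 count=5
After op 14 (write(3)): arr=[12 23 10 3 5 2] head=4 tail=4 count=6
After op 15 (write(9)): arr=[12 23 10 3 9 2] head=5 tail=5 count=6

Answer: 5 5 6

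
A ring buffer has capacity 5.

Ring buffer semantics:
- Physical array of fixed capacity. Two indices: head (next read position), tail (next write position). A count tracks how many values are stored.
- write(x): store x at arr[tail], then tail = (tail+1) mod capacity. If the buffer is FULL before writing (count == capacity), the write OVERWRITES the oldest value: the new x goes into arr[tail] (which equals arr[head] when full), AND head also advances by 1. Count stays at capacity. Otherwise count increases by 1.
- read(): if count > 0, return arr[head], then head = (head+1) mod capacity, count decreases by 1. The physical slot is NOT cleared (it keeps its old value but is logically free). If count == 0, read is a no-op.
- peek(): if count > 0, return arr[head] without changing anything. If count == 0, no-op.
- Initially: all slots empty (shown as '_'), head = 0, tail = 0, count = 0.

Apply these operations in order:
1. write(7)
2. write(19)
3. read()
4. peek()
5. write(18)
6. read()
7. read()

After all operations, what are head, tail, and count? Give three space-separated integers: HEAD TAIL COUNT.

After op 1 (write(7)): arr=[7 _ _ _ _] head=0 tail=1 count=1
After op 2 (write(19)): arr=[7 19 _ _ _] head=0 tail=2 count=2
After op 3 (read()): arr=[7 19 _ _ _] head=1 tail=2 count=1
After op 4 (peek()): arr=[7 19 _ _ _] head=1 tail=2 count=1
After op 5 (write(18)): arr=[7 19 18 _ _] head=1 tail=3 count=2
After op 6 (read()): arr=[7 19 18 _ _] head=2 tail=3 count=1
After op 7 (read()): arr=[7 19 18 _ _] head=3 tail=3 count=0

Answer: 3 3 0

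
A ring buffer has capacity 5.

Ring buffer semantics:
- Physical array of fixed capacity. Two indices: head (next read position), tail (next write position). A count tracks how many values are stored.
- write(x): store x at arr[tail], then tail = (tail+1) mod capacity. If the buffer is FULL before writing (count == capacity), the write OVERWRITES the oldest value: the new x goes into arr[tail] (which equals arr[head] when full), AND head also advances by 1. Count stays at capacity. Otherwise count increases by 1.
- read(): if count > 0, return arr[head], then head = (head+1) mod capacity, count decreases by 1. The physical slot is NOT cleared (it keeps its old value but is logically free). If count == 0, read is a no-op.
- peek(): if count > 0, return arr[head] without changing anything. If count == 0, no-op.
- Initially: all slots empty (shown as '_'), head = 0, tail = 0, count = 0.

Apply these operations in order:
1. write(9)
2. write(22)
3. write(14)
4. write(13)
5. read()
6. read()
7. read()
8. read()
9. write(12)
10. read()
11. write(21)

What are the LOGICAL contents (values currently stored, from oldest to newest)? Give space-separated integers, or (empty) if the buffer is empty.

Answer: 21

Derivation:
After op 1 (write(9)): arr=[9 _ _ _ _] head=0 tail=1 count=1
After op 2 (write(22)): arr=[9 22 _ _ _] head=0 tail=2 count=2
After op 3 (write(14)): arr=[9 22 14 _ _] head=0 tail=3 count=3
After op 4 (write(13)): arr=[9 22 14 13 _] head=0 tail=4 count=4
After op 5 (read()): arr=[9 22 14 13 _] head=1 tail=4 count=3
After op 6 (read()): arr=[9 22 14 13 _] head=2 tail=4 count=2
After op 7 (read()): arr=[9 22 14 13 _] head=3 tail=4 count=1
After op 8 (read()): arr=[9 22 14 13 _] head=4 tail=4 count=0
After op 9 (write(12)): arr=[9 22 14 13 12] head=4 tail=0 count=1
After op 10 (read()): arr=[9 22 14 13 12] head=0 tail=0 count=0
After op 11 (write(21)): arr=[21 22 14 13 12] head=0 tail=1 count=1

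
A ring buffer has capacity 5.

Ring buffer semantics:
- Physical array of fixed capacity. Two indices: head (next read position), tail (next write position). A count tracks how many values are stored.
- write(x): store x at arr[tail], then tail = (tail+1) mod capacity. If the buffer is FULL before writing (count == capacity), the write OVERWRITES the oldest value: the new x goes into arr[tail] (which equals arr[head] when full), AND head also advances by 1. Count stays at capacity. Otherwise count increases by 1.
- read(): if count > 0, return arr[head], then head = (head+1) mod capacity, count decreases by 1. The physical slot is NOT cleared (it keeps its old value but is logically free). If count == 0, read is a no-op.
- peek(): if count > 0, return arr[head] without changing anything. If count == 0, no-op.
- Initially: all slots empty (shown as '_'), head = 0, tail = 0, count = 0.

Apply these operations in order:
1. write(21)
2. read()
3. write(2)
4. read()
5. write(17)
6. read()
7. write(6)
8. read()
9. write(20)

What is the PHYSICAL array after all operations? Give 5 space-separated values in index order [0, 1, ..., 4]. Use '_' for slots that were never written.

Answer: 21 2 17 6 20

Derivation:
After op 1 (write(21)): arr=[21 _ _ _ _] head=0 tail=1 count=1
After op 2 (read()): arr=[21 _ _ _ _] head=1 tail=1 count=0
After op 3 (write(2)): arr=[21 2 _ _ _] head=1 tail=2 count=1
After op 4 (read()): arr=[21 2 _ _ _] head=2 tail=2 count=0
After op 5 (write(17)): arr=[21 2 17 _ _] head=2 tail=3 count=1
After op 6 (read()): arr=[21 2 17 _ _] head=3 tail=3 count=0
After op 7 (write(6)): arr=[21 2 17 6 _] head=3 tail=4 count=1
After op 8 (read()): arr=[21 2 17 6 _] head=4 tail=4 count=0
After op 9 (write(20)): arr=[21 2 17 6 20] head=4 tail=0 count=1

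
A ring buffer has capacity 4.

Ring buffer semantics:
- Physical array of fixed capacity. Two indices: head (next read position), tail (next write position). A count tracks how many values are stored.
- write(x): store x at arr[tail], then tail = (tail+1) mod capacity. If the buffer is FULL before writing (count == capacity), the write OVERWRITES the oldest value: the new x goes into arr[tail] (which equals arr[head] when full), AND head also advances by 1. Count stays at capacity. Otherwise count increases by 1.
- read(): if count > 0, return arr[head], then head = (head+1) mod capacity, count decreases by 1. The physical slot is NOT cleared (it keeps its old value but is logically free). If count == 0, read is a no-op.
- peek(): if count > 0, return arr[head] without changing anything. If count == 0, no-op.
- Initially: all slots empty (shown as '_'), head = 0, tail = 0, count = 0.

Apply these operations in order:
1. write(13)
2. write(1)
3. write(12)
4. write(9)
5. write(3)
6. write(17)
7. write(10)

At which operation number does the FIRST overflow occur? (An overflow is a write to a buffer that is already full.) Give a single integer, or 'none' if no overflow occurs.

After op 1 (write(13)): arr=[13 _ _ _] head=0 tail=1 count=1
After op 2 (write(1)): arr=[13 1 _ _] head=0 tail=2 count=2
After op 3 (write(12)): arr=[13 1 12 _] head=0 tail=3 count=3
After op 4 (write(9)): arr=[13 1 12 9] head=0 tail=0 count=4
After op 5 (write(3)): arr=[3 1 12 9] head=1 tail=1 count=4
After op 6 (write(17)): arr=[3 17 12 9] head=2 tail=2 count=4
After op 7 (write(10)): arr=[3 17 10 9] head=3 tail=3 count=4

Answer: 5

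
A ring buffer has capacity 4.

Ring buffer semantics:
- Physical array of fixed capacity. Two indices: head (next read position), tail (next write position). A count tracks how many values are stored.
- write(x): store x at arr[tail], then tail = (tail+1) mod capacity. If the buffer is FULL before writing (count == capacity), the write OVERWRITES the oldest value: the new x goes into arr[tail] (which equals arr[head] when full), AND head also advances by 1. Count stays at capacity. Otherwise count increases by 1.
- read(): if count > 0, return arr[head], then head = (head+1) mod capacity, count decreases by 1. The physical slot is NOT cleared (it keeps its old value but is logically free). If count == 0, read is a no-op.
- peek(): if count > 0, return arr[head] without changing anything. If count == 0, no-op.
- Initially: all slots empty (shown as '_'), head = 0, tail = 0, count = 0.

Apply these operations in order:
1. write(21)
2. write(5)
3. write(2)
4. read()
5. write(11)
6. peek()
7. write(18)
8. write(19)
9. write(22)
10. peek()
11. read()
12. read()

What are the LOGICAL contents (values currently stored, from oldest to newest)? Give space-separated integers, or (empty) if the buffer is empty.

After op 1 (write(21)): arr=[21 _ _ _] head=0 tail=1 count=1
After op 2 (write(5)): arr=[21 5 _ _] head=0 tail=2 count=2
After op 3 (write(2)): arr=[21 5 2 _] head=0 tail=3 count=3
After op 4 (read()): arr=[21 5 2 _] head=1 tail=3 count=2
After op 5 (write(11)): arr=[21 5 2 11] head=1 tail=0 count=3
After op 6 (peek()): arr=[21 5 2 11] head=1 tail=0 count=3
After op 7 (write(18)): arr=[18 5 2 11] head=1 tail=1 count=4
After op 8 (write(19)): arr=[18 19 2 11] head=2 tail=2 count=4
After op 9 (write(22)): arr=[18 19 22 11] head=3 tail=3 count=4
After op 10 (peek()): arr=[18 19 22 11] head=3 tail=3 count=4
After op 11 (read()): arr=[18 19 22 11] head=0 tail=3 count=3
After op 12 (read()): arr=[18 19 22 11] head=1 tail=3 count=2

Answer: 19 22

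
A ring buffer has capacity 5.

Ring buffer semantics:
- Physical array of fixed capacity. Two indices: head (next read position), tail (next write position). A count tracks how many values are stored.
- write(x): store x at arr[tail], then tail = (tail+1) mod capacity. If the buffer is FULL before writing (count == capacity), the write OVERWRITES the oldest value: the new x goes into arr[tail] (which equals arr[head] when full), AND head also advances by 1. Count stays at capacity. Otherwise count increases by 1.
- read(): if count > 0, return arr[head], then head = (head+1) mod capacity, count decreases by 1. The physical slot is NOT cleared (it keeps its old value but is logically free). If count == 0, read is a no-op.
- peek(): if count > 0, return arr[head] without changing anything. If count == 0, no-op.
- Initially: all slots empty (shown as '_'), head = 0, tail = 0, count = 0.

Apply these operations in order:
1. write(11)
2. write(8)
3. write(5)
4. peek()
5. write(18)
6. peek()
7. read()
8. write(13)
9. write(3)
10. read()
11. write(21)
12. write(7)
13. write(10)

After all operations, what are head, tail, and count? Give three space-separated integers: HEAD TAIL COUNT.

After op 1 (write(11)): arr=[11 _ _ _ _] head=0 tail=1 count=1
After op 2 (write(8)): arr=[11 8 _ _ _] head=0 tail=2 count=2
After op 3 (write(5)): arr=[11 8 5 _ _] head=0 tail=3 count=3
After op 4 (peek()): arr=[11 8 5 _ _] head=0 tail=3 count=3
After op 5 (write(18)): arr=[11 8 5 18 _] head=0 tail=4 count=4
After op 6 (peek()): arr=[11 8 5 18 _] head=0 tail=4 count=4
After op 7 (read()): arr=[11 8 5 18 _] head=1 tail=4 count=3
After op 8 (write(13)): arr=[11 8 5 18 13] head=1 tail=0 count=4
After op 9 (write(3)): arr=[3 8 5 18 13] head=1 tail=1 count=5
After op 10 (read()): arr=[3 8 5 18 13] head=2 tail=1 count=4
After op 11 (write(21)): arr=[3 21 5 18 13] head=2 tail=2 count=5
After op 12 (write(7)): arr=[3 21 7 18 13] head=3 tail=3 count=5
After op 13 (write(10)): arr=[3 21 7 10 13] head=4 tail=4 count=5

Answer: 4 4 5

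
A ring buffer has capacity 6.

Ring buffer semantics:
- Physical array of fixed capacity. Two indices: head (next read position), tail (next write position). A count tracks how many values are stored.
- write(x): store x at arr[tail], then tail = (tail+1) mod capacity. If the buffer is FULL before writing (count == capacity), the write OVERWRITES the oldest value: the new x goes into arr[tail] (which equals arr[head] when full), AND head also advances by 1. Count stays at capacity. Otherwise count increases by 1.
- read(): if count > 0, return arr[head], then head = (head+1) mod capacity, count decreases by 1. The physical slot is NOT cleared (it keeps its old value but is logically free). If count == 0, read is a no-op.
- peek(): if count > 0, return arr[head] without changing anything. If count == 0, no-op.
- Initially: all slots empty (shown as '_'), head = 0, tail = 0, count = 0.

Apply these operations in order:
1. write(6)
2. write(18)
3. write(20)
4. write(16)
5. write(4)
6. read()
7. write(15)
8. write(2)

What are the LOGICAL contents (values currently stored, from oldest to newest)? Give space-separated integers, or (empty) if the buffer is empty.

After op 1 (write(6)): arr=[6 _ _ _ _ _] head=0 tail=1 count=1
After op 2 (write(18)): arr=[6 18 _ _ _ _] head=0 tail=2 count=2
After op 3 (write(20)): arr=[6 18 20 _ _ _] head=0 tail=3 count=3
After op 4 (write(16)): arr=[6 18 20 16 _ _] head=0 tail=4 count=4
After op 5 (write(4)): arr=[6 18 20 16 4 _] head=0 tail=5 count=5
After op 6 (read()): arr=[6 18 20 16 4 _] head=1 tail=5 count=4
After op 7 (write(15)): arr=[6 18 20 16 4 15] head=1 tail=0 count=5
After op 8 (write(2)): arr=[2 18 20 16 4 15] head=1 tail=1 count=6

Answer: 18 20 16 4 15 2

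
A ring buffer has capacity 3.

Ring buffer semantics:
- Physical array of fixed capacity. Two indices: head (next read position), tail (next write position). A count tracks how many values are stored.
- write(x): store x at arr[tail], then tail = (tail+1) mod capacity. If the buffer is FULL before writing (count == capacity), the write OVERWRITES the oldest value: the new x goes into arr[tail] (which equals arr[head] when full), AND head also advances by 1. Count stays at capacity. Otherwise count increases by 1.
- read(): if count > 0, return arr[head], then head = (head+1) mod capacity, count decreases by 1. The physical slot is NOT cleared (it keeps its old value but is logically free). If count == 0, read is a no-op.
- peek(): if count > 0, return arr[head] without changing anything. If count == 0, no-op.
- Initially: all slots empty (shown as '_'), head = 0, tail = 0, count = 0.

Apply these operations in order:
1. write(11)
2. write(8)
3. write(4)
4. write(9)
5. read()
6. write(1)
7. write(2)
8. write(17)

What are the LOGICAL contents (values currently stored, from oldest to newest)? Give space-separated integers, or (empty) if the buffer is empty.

After op 1 (write(11)): arr=[11 _ _] head=0 tail=1 count=1
After op 2 (write(8)): arr=[11 8 _] head=0 tail=2 count=2
After op 3 (write(4)): arr=[11 8 4] head=0 tail=0 count=3
After op 4 (write(9)): arr=[9 8 4] head=1 tail=1 count=3
After op 5 (read()): arr=[9 8 4] head=2 tail=1 count=2
After op 6 (write(1)): arr=[9 1 4] head=2 tail=2 count=3
After op 7 (write(2)): arr=[9 1 2] head=0 tail=0 count=3
After op 8 (write(17)): arr=[17 1 2] head=1 tail=1 count=3

Answer: 1 2 17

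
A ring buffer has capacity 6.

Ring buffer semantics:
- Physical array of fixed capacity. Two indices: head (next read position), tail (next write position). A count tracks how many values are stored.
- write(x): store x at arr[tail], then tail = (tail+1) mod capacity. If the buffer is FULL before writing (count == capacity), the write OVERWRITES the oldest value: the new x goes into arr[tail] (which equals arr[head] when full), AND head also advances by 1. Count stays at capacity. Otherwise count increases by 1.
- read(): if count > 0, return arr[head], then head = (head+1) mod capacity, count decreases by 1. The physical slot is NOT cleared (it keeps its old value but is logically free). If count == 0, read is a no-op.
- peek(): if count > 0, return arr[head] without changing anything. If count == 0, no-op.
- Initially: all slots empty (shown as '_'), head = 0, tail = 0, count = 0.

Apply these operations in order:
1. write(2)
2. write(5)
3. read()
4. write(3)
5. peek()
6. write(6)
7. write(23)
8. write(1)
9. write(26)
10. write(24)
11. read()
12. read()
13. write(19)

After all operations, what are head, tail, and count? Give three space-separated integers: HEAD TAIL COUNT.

After op 1 (write(2)): arr=[2 _ _ _ _ _] head=0 tail=1 count=1
After op 2 (write(5)): arr=[2 5 _ _ _ _] head=0 tail=2 count=2
After op 3 (read()): arr=[2 5 _ _ _ _] head=1 tail=2 count=1
After op 4 (write(3)): arr=[2 5 3 _ _ _] head=1 tail=3 count=2
After op 5 (peek()): arr=[2 5 3 _ _ _] head=1 tail=3 count=2
After op 6 (write(6)): arr=[2 5 3 6 _ _] head=1 tail=4 count=3
After op 7 (write(23)): arr=[2 5 3 6 23 _] head=1 tail=5 count=4
After op 8 (write(1)): arr=[2 5 3 6 23 1] head=1 tail=0 count=5
After op 9 (write(26)): arr=[26 5 3 6 23 1] head=1 tail=1 count=6
After op 10 (write(24)): arr=[26 24 3 6 23 1] head=2 tail=2 count=6
After op 11 (read()): arr=[26 24 3 6 23 1] head=3 tail=2 count=5
After op 12 (read()): arr=[26 24 3 6 23 1] head=4 tail=2 count=4
After op 13 (write(19)): arr=[26 24 19 6 23 1] head=4 tail=3 count=5

Answer: 4 3 5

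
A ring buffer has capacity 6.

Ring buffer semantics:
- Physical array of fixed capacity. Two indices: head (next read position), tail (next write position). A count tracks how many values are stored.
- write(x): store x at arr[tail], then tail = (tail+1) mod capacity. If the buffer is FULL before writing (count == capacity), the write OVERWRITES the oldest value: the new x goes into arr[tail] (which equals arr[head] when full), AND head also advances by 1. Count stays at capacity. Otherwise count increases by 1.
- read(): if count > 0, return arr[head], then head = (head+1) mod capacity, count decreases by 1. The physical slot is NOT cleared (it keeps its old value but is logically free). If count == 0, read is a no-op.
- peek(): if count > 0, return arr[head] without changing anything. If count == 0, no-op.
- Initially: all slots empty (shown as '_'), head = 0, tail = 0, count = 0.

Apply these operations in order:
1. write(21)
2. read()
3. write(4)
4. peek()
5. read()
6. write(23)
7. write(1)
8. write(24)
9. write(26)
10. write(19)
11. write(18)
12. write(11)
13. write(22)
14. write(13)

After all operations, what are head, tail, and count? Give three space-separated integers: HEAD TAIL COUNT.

After op 1 (write(21)): arr=[21 _ _ _ _ _] head=0 tail=1 count=1
After op 2 (read()): arr=[21 _ _ _ _ _] head=1 tail=1 count=0
After op 3 (write(4)): arr=[21 4 _ _ _ _] head=1 tail=2 count=1
After op 4 (peek()): arr=[21 4 _ _ _ _] head=1 tail=2 count=1
After op 5 (read()): arr=[21 4 _ _ _ _] head=2 tail=2 count=0
After op 6 (write(23)): arr=[21 4 23 _ _ _] head=2 tail=3 count=1
After op 7 (write(1)): arr=[21 4 23 1 _ _] head=2 tail=4 count=2
After op 8 (write(24)): arr=[21 4 23 1 24 _] head=2 tail=5 count=3
After op 9 (write(26)): arr=[21 4 23 1 24 26] head=2 tail=0 count=4
After op 10 (write(19)): arr=[19 4 23 1 24 26] head=2 tail=1 count=5
After op 11 (write(18)): arr=[19 18 23 1 24 26] head=2 tail=2 count=6
After op 12 (write(11)): arr=[19 18 11 1 24 26] head=3 tail=3 count=6
After op 13 (write(22)): arr=[19 18 11 22 24 26] head=4 tail=4 count=6
After op 14 (write(13)): arr=[19 18 11 22 13 26] head=5 tail=5 count=6

Answer: 5 5 6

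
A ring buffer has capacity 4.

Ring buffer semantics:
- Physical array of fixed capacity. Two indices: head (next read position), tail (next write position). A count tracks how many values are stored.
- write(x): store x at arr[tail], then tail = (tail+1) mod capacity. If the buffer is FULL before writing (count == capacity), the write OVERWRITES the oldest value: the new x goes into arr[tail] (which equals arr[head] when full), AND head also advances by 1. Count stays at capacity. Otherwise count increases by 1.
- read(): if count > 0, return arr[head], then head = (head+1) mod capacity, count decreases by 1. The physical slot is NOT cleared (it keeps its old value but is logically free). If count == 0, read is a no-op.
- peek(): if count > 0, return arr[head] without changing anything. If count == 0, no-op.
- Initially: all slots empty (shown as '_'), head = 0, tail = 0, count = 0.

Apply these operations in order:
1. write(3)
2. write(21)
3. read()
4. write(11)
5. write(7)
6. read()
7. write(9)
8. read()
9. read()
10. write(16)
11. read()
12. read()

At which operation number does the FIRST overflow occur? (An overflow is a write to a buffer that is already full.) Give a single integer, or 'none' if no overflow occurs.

Answer: none

Derivation:
After op 1 (write(3)): arr=[3 _ _ _] head=0 tail=1 count=1
After op 2 (write(21)): arr=[3 21 _ _] head=0 tail=2 count=2
After op 3 (read()): arr=[3 21 _ _] head=1 tail=2 count=1
After op 4 (write(11)): arr=[3 21 11 _] head=1 tail=3 count=2
After op 5 (write(7)): arr=[3 21 11 7] head=1 tail=0 count=3
After op 6 (read()): arr=[3 21 11 7] head=2 tail=0 count=2
After op 7 (write(9)): arr=[9 21 11 7] head=2 tail=1 count=3
After op 8 (read()): arr=[9 21 11 7] head=3 tail=1 count=2
After op 9 (read()): arr=[9 21 11 7] head=0 tail=1 count=1
After op 10 (write(16)): arr=[9 16 11 7] head=0 tail=2 count=2
After op 11 (read()): arr=[9 16 11 7] head=1 tail=2 count=1
After op 12 (read()): arr=[9 16 11 7] head=2 tail=2 count=0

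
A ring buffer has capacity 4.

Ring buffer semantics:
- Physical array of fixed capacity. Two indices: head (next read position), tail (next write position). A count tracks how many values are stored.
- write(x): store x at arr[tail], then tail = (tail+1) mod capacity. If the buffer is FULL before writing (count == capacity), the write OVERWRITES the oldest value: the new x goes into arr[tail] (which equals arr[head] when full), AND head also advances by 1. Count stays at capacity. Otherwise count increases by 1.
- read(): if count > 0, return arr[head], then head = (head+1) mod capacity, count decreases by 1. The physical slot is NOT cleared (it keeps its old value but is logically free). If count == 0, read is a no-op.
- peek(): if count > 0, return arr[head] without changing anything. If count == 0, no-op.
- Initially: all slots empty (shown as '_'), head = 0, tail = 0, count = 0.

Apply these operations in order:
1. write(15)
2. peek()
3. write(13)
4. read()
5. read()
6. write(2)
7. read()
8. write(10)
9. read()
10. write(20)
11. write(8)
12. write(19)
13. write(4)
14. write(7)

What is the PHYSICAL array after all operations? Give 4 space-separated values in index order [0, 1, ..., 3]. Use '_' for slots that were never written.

Answer: 7 8 19 4

Derivation:
After op 1 (write(15)): arr=[15 _ _ _] head=0 tail=1 count=1
After op 2 (peek()): arr=[15 _ _ _] head=0 tail=1 count=1
After op 3 (write(13)): arr=[15 13 _ _] head=0 tail=2 count=2
After op 4 (read()): arr=[15 13 _ _] head=1 tail=2 count=1
After op 5 (read()): arr=[15 13 _ _] head=2 tail=2 count=0
After op 6 (write(2)): arr=[15 13 2 _] head=2 tail=3 count=1
After op 7 (read()): arr=[15 13 2 _] head=3 tail=3 count=0
After op 8 (write(10)): arr=[15 13 2 10] head=3 tail=0 count=1
After op 9 (read()): arr=[15 13 2 10] head=0 tail=0 count=0
After op 10 (write(20)): arr=[20 13 2 10] head=0 tail=1 count=1
After op 11 (write(8)): arr=[20 8 2 10] head=0 tail=2 count=2
After op 12 (write(19)): arr=[20 8 19 10] head=0 tail=3 count=3
After op 13 (write(4)): arr=[20 8 19 4] head=0 tail=0 count=4
After op 14 (write(7)): arr=[7 8 19 4] head=1 tail=1 count=4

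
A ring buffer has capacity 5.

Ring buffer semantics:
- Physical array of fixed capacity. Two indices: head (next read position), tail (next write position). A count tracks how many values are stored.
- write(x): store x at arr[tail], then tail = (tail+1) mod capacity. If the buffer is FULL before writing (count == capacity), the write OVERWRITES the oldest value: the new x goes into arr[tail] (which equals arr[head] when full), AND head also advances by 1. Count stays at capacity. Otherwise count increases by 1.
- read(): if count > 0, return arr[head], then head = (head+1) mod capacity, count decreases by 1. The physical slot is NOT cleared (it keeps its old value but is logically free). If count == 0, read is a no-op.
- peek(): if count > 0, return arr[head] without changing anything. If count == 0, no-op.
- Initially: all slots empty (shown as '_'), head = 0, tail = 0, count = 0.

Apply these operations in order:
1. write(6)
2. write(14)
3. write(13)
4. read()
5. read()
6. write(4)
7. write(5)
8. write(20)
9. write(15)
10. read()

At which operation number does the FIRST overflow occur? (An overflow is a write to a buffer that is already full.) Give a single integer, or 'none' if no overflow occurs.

Answer: none

Derivation:
After op 1 (write(6)): arr=[6 _ _ _ _] head=0 tail=1 count=1
After op 2 (write(14)): arr=[6 14 _ _ _] head=0 tail=2 count=2
After op 3 (write(13)): arr=[6 14 13 _ _] head=0 tail=3 count=3
After op 4 (read()): arr=[6 14 13 _ _] head=1 tail=3 count=2
After op 5 (read()): arr=[6 14 13 _ _] head=2 tail=3 count=1
After op 6 (write(4)): arr=[6 14 13 4 _] head=2 tail=4 count=2
After op 7 (write(5)): arr=[6 14 13 4 5] head=2 tail=0 count=3
After op 8 (write(20)): arr=[20 14 13 4 5] head=2 tail=1 count=4
After op 9 (write(15)): arr=[20 15 13 4 5] head=2 tail=2 count=5
After op 10 (read()): arr=[20 15 13 4 5] head=3 tail=2 count=4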